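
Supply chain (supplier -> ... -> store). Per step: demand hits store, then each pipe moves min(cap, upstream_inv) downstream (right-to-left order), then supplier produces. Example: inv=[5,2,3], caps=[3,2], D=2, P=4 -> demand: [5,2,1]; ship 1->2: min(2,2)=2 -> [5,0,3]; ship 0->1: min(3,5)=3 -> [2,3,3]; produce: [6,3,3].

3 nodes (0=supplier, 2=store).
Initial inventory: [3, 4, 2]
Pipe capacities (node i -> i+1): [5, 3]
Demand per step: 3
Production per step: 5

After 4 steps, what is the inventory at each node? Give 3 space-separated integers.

Step 1: demand=3,sold=2 ship[1->2]=3 ship[0->1]=3 prod=5 -> inv=[5 4 3]
Step 2: demand=3,sold=3 ship[1->2]=3 ship[0->1]=5 prod=5 -> inv=[5 6 3]
Step 3: demand=3,sold=3 ship[1->2]=3 ship[0->1]=5 prod=5 -> inv=[5 8 3]
Step 4: demand=3,sold=3 ship[1->2]=3 ship[0->1]=5 prod=5 -> inv=[5 10 3]

5 10 3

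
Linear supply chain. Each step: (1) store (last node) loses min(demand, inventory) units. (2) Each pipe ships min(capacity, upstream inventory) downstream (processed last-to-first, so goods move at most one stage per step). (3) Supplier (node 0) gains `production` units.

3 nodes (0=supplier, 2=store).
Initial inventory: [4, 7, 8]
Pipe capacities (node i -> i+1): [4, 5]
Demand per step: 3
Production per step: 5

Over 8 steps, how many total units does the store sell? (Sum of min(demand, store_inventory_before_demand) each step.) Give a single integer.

Step 1: sold=3 (running total=3) -> [5 6 10]
Step 2: sold=3 (running total=6) -> [6 5 12]
Step 3: sold=3 (running total=9) -> [7 4 14]
Step 4: sold=3 (running total=12) -> [8 4 15]
Step 5: sold=3 (running total=15) -> [9 4 16]
Step 6: sold=3 (running total=18) -> [10 4 17]
Step 7: sold=3 (running total=21) -> [11 4 18]
Step 8: sold=3 (running total=24) -> [12 4 19]

Answer: 24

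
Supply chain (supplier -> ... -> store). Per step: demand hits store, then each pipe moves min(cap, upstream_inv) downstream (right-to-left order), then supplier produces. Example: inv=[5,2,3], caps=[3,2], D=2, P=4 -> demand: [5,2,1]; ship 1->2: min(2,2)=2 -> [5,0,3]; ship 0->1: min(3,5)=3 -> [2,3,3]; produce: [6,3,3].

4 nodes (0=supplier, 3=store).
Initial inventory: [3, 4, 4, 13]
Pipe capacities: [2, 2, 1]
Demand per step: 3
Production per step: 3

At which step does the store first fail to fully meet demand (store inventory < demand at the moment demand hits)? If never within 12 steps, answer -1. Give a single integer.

Step 1: demand=3,sold=3 ship[2->3]=1 ship[1->2]=2 ship[0->1]=2 prod=3 -> [4 4 5 11]
Step 2: demand=3,sold=3 ship[2->3]=1 ship[1->2]=2 ship[0->1]=2 prod=3 -> [5 4 6 9]
Step 3: demand=3,sold=3 ship[2->3]=1 ship[1->2]=2 ship[0->1]=2 prod=3 -> [6 4 7 7]
Step 4: demand=3,sold=3 ship[2->3]=1 ship[1->2]=2 ship[0->1]=2 prod=3 -> [7 4 8 5]
Step 5: demand=3,sold=3 ship[2->3]=1 ship[1->2]=2 ship[0->1]=2 prod=3 -> [8 4 9 3]
Step 6: demand=3,sold=3 ship[2->3]=1 ship[1->2]=2 ship[0->1]=2 prod=3 -> [9 4 10 1]
Step 7: demand=3,sold=1 ship[2->3]=1 ship[1->2]=2 ship[0->1]=2 prod=3 -> [10 4 11 1]
Step 8: demand=3,sold=1 ship[2->3]=1 ship[1->2]=2 ship[0->1]=2 prod=3 -> [11 4 12 1]
Step 9: demand=3,sold=1 ship[2->3]=1 ship[1->2]=2 ship[0->1]=2 prod=3 -> [12 4 13 1]
Step 10: demand=3,sold=1 ship[2->3]=1 ship[1->2]=2 ship[0->1]=2 prod=3 -> [13 4 14 1]
Step 11: demand=3,sold=1 ship[2->3]=1 ship[1->2]=2 ship[0->1]=2 prod=3 -> [14 4 15 1]
Step 12: demand=3,sold=1 ship[2->3]=1 ship[1->2]=2 ship[0->1]=2 prod=3 -> [15 4 16 1]
First stockout at step 7

7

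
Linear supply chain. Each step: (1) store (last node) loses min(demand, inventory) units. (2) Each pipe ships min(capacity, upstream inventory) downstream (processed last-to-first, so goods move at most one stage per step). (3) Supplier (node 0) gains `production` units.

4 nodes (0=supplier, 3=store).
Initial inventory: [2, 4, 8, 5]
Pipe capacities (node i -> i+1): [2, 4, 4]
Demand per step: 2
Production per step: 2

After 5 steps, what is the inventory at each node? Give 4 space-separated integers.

Step 1: demand=2,sold=2 ship[2->3]=4 ship[1->2]=4 ship[0->1]=2 prod=2 -> inv=[2 2 8 7]
Step 2: demand=2,sold=2 ship[2->3]=4 ship[1->2]=2 ship[0->1]=2 prod=2 -> inv=[2 2 6 9]
Step 3: demand=2,sold=2 ship[2->3]=4 ship[1->2]=2 ship[0->1]=2 prod=2 -> inv=[2 2 4 11]
Step 4: demand=2,sold=2 ship[2->3]=4 ship[1->2]=2 ship[0->1]=2 prod=2 -> inv=[2 2 2 13]
Step 5: demand=2,sold=2 ship[2->3]=2 ship[1->2]=2 ship[0->1]=2 prod=2 -> inv=[2 2 2 13]

2 2 2 13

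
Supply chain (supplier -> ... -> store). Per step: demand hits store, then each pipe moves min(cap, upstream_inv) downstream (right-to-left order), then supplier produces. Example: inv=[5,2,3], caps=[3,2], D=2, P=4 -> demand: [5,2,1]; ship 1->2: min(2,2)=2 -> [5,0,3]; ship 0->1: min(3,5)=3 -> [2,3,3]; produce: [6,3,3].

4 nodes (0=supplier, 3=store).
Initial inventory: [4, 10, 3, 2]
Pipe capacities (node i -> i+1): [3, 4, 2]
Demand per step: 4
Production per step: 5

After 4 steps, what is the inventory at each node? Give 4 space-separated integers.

Step 1: demand=4,sold=2 ship[2->3]=2 ship[1->2]=4 ship[0->1]=3 prod=5 -> inv=[6 9 5 2]
Step 2: demand=4,sold=2 ship[2->3]=2 ship[1->2]=4 ship[0->1]=3 prod=5 -> inv=[8 8 7 2]
Step 3: demand=4,sold=2 ship[2->3]=2 ship[1->2]=4 ship[0->1]=3 prod=5 -> inv=[10 7 9 2]
Step 4: demand=4,sold=2 ship[2->3]=2 ship[1->2]=4 ship[0->1]=3 prod=5 -> inv=[12 6 11 2]

12 6 11 2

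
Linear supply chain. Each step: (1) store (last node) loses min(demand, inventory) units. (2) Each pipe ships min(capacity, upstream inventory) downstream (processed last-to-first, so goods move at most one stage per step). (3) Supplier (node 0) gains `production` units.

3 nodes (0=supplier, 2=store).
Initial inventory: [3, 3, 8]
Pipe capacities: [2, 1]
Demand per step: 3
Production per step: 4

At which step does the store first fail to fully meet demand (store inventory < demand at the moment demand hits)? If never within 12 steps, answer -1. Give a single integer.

Step 1: demand=3,sold=3 ship[1->2]=1 ship[0->1]=2 prod=4 -> [5 4 6]
Step 2: demand=3,sold=3 ship[1->2]=1 ship[0->1]=2 prod=4 -> [7 5 4]
Step 3: demand=3,sold=3 ship[1->2]=1 ship[0->1]=2 prod=4 -> [9 6 2]
Step 4: demand=3,sold=2 ship[1->2]=1 ship[0->1]=2 prod=4 -> [11 7 1]
Step 5: demand=3,sold=1 ship[1->2]=1 ship[0->1]=2 prod=4 -> [13 8 1]
Step 6: demand=3,sold=1 ship[1->2]=1 ship[0->1]=2 prod=4 -> [15 9 1]
Step 7: demand=3,sold=1 ship[1->2]=1 ship[0->1]=2 prod=4 -> [17 10 1]
Step 8: demand=3,sold=1 ship[1->2]=1 ship[0->1]=2 prod=4 -> [19 11 1]
Step 9: demand=3,sold=1 ship[1->2]=1 ship[0->1]=2 prod=4 -> [21 12 1]
Step 10: demand=3,sold=1 ship[1->2]=1 ship[0->1]=2 prod=4 -> [23 13 1]
Step 11: demand=3,sold=1 ship[1->2]=1 ship[0->1]=2 prod=4 -> [25 14 1]
Step 12: demand=3,sold=1 ship[1->2]=1 ship[0->1]=2 prod=4 -> [27 15 1]
First stockout at step 4

4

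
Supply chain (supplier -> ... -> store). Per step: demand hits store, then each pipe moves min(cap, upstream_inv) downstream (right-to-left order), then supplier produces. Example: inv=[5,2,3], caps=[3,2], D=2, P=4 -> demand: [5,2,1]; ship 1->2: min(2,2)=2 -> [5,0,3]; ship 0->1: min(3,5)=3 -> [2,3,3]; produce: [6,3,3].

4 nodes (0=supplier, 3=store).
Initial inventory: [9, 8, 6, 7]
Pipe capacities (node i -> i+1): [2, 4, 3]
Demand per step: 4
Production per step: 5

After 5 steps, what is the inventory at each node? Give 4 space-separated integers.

Step 1: demand=4,sold=4 ship[2->3]=3 ship[1->2]=4 ship[0->1]=2 prod=5 -> inv=[12 6 7 6]
Step 2: demand=4,sold=4 ship[2->3]=3 ship[1->2]=4 ship[0->1]=2 prod=5 -> inv=[15 4 8 5]
Step 3: demand=4,sold=4 ship[2->3]=3 ship[1->2]=4 ship[0->1]=2 prod=5 -> inv=[18 2 9 4]
Step 4: demand=4,sold=4 ship[2->3]=3 ship[1->2]=2 ship[0->1]=2 prod=5 -> inv=[21 2 8 3]
Step 5: demand=4,sold=3 ship[2->3]=3 ship[1->2]=2 ship[0->1]=2 prod=5 -> inv=[24 2 7 3]

24 2 7 3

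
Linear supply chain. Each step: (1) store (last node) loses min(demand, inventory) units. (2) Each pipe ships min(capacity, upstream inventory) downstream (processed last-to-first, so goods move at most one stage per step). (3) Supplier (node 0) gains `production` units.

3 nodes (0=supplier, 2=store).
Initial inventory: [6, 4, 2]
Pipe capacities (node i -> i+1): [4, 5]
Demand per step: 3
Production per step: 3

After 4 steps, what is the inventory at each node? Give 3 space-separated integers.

Step 1: demand=3,sold=2 ship[1->2]=4 ship[0->1]=4 prod=3 -> inv=[5 4 4]
Step 2: demand=3,sold=3 ship[1->2]=4 ship[0->1]=4 prod=3 -> inv=[4 4 5]
Step 3: demand=3,sold=3 ship[1->2]=4 ship[0->1]=4 prod=3 -> inv=[3 4 6]
Step 4: demand=3,sold=3 ship[1->2]=4 ship[0->1]=3 prod=3 -> inv=[3 3 7]

3 3 7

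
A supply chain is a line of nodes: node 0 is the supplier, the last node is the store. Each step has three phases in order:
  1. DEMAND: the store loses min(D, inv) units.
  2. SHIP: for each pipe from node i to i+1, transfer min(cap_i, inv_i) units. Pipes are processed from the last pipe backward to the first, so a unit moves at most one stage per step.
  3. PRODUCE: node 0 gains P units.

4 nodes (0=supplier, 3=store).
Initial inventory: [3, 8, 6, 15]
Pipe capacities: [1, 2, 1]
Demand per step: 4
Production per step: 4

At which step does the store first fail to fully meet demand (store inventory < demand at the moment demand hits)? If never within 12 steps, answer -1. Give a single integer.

Step 1: demand=4,sold=4 ship[2->3]=1 ship[1->2]=2 ship[0->1]=1 prod=4 -> [6 7 7 12]
Step 2: demand=4,sold=4 ship[2->3]=1 ship[1->2]=2 ship[0->1]=1 prod=4 -> [9 6 8 9]
Step 3: demand=4,sold=4 ship[2->3]=1 ship[1->2]=2 ship[0->1]=1 prod=4 -> [12 5 9 6]
Step 4: demand=4,sold=4 ship[2->3]=1 ship[1->2]=2 ship[0->1]=1 prod=4 -> [15 4 10 3]
Step 5: demand=4,sold=3 ship[2->3]=1 ship[1->2]=2 ship[0->1]=1 prod=4 -> [18 3 11 1]
Step 6: demand=4,sold=1 ship[2->3]=1 ship[1->2]=2 ship[0->1]=1 prod=4 -> [21 2 12 1]
Step 7: demand=4,sold=1 ship[2->3]=1 ship[1->2]=2 ship[0->1]=1 prod=4 -> [24 1 13 1]
Step 8: demand=4,sold=1 ship[2->3]=1 ship[1->2]=1 ship[0->1]=1 prod=4 -> [27 1 13 1]
Step 9: demand=4,sold=1 ship[2->3]=1 ship[1->2]=1 ship[0->1]=1 prod=4 -> [30 1 13 1]
Step 10: demand=4,sold=1 ship[2->3]=1 ship[1->2]=1 ship[0->1]=1 prod=4 -> [33 1 13 1]
Step 11: demand=4,sold=1 ship[2->3]=1 ship[1->2]=1 ship[0->1]=1 prod=4 -> [36 1 13 1]
Step 12: demand=4,sold=1 ship[2->3]=1 ship[1->2]=1 ship[0->1]=1 prod=4 -> [39 1 13 1]
First stockout at step 5

5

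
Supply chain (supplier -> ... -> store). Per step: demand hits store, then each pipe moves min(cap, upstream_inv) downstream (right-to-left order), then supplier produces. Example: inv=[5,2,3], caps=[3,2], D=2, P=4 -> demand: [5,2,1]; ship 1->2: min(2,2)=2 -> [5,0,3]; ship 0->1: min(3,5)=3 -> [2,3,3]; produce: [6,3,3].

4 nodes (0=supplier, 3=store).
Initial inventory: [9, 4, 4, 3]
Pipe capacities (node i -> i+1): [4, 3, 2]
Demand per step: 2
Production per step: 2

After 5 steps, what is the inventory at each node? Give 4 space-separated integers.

Step 1: demand=2,sold=2 ship[2->3]=2 ship[1->2]=3 ship[0->1]=4 prod=2 -> inv=[7 5 5 3]
Step 2: demand=2,sold=2 ship[2->3]=2 ship[1->2]=3 ship[0->1]=4 prod=2 -> inv=[5 6 6 3]
Step 3: demand=2,sold=2 ship[2->3]=2 ship[1->2]=3 ship[0->1]=4 prod=2 -> inv=[3 7 7 3]
Step 4: demand=2,sold=2 ship[2->3]=2 ship[1->2]=3 ship[0->1]=3 prod=2 -> inv=[2 7 8 3]
Step 5: demand=2,sold=2 ship[2->3]=2 ship[1->2]=3 ship[0->1]=2 prod=2 -> inv=[2 6 9 3]

2 6 9 3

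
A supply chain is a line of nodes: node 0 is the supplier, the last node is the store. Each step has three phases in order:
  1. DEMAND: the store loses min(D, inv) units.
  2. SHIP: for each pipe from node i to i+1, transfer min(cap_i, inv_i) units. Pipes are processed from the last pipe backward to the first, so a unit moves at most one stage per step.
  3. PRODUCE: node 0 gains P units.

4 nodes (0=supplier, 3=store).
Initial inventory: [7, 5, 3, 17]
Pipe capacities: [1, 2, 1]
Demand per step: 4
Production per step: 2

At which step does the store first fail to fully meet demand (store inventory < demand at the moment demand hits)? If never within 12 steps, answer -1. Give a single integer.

Step 1: demand=4,sold=4 ship[2->3]=1 ship[1->2]=2 ship[0->1]=1 prod=2 -> [8 4 4 14]
Step 2: demand=4,sold=4 ship[2->3]=1 ship[1->2]=2 ship[0->1]=1 prod=2 -> [9 3 5 11]
Step 3: demand=4,sold=4 ship[2->3]=1 ship[1->2]=2 ship[0->1]=1 prod=2 -> [10 2 6 8]
Step 4: demand=4,sold=4 ship[2->3]=1 ship[1->2]=2 ship[0->1]=1 prod=2 -> [11 1 7 5]
Step 5: demand=4,sold=4 ship[2->3]=1 ship[1->2]=1 ship[0->1]=1 prod=2 -> [12 1 7 2]
Step 6: demand=4,sold=2 ship[2->3]=1 ship[1->2]=1 ship[0->1]=1 prod=2 -> [13 1 7 1]
Step 7: demand=4,sold=1 ship[2->3]=1 ship[1->2]=1 ship[0->1]=1 prod=2 -> [14 1 7 1]
Step 8: demand=4,sold=1 ship[2->3]=1 ship[1->2]=1 ship[0->1]=1 prod=2 -> [15 1 7 1]
Step 9: demand=4,sold=1 ship[2->3]=1 ship[1->2]=1 ship[0->1]=1 prod=2 -> [16 1 7 1]
Step 10: demand=4,sold=1 ship[2->3]=1 ship[1->2]=1 ship[0->1]=1 prod=2 -> [17 1 7 1]
Step 11: demand=4,sold=1 ship[2->3]=1 ship[1->2]=1 ship[0->1]=1 prod=2 -> [18 1 7 1]
Step 12: demand=4,sold=1 ship[2->3]=1 ship[1->2]=1 ship[0->1]=1 prod=2 -> [19 1 7 1]
First stockout at step 6

6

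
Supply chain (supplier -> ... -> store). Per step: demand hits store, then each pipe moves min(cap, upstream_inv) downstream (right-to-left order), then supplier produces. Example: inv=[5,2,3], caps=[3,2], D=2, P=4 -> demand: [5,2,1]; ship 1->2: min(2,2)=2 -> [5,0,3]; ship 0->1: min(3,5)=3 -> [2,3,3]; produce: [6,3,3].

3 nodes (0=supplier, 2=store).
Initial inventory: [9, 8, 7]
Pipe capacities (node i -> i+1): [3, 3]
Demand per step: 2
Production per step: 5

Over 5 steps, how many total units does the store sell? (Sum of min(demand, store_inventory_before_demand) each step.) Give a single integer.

Step 1: sold=2 (running total=2) -> [11 8 8]
Step 2: sold=2 (running total=4) -> [13 8 9]
Step 3: sold=2 (running total=6) -> [15 8 10]
Step 4: sold=2 (running total=8) -> [17 8 11]
Step 5: sold=2 (running total=10) -> [19 8 12]

Answer: 10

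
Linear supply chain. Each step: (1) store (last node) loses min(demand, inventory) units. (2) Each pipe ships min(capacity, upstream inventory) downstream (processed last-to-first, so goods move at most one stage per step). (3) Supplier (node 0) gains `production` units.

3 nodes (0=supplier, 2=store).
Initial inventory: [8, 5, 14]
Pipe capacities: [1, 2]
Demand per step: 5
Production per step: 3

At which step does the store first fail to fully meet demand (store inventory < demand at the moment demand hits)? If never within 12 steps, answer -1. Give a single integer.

Step 1: demand=5,sold=5 ship[1->2]=2 ship[0->1]=1 prod=3 -> [10 4 11]
Step 2: demand=5,sold=5 ship[1->2]=2 ship[0->1]=1 prod=3 -> [12 3 8]
Step 3: demand=5,sold=5 ship[1->2]=2 ship[0->1]=1 prod=3 -> [14 2 5]
Step 4: demand=5,sold=5 ship[1->2]=2 ship[0->1]=1 prod=3 -> [16 1 2]
Step 5: demand=5,sold=2 ship[1->2]=1 ship[0->1]=1 prod=3 -> [18 1 1]
Step 6: demand=5,sold=1 ship[1->2]=1 ship[0->1]=1 prod=3 -> [20 1 1]
Step 7: demand=5,sold=1 ship[1->2]=1 ship[0->1]=1 prod=3 -> [22 1 1]
Step 8: demand=5,sold=1 ship[1->2]=1 ship[0->1]=1 prod=3 -> [24 1 1]
Step 9: demand=5,sold=1 ship[1->2]=1 ship[0->1]=1 prod=3 -> [26 1 1]
Step 10: demand=5,sold=1 ship[1->2]=1 ship[0->1]=1 prod=3 -> [28 1 1]
Step 11: demand=5,sold=1 ship[1->2]=1 ship[0->1]=1 prod=3 -> [30 1 1]
Step 12: demand=5,sold=1 ship[1->2]=1 ship[0->1]=1 prod=3 -> [32 1 1]
First stockout at step 5

5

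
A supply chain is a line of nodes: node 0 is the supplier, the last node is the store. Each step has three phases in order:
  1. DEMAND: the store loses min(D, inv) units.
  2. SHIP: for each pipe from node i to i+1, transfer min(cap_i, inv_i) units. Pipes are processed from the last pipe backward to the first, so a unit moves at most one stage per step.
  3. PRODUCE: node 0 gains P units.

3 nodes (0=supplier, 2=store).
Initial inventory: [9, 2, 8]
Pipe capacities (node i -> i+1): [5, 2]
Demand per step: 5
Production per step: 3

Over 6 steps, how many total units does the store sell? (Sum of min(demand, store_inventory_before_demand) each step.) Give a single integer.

Answer: 18

Derivation:
Step 1: sold=5 (running total=5) -> [7 5 5]
Step 2: sold=5 (running total=10) -> [5 8 2]
Step 3: sold=2 (running total=12) -> [3 11 2]
Step 4: sold=2 (running total=14) -> [3 12 2]
Step 5: sold=2 (running total=16) -> [3 13 2]
Step 6: sold=2 (running total=18) -> [3 14 2]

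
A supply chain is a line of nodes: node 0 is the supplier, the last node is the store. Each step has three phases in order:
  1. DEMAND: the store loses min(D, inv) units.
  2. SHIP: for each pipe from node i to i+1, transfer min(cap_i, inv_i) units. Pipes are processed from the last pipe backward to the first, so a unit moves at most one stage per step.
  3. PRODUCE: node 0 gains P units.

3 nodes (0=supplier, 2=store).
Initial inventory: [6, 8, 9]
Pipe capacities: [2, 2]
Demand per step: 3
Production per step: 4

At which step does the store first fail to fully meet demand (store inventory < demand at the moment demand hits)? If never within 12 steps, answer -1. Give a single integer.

Step 1: demand=3,sold=3 ship[1->2]=2 ship[0->1]=2 prod=4 -> [8 8 8]
Step 2: demand=3,sold=3 ship[1->2]=2 ship[0->1]=2 prod=4 -> [10 8 7]
Step 3: demand=3,sold=3 ship[1->2]=2 ship[0->1]=2 prod=4 -> [12 8 6]
Step 4: demand=3,sold=3 ship[1->2]=2 ship[0->1]=2 prod=4 -> [14 8 5]
Step 5: demand=3,sold=3 ship[1->2]=2 ship[0->1]=2 prod=4 -> [16 8 4]
Step 6: demand=3,sold=3 ship[1->2]=2 ship[0->1]=2 prod=4 -> [18 8 3]
Step 7: demand=3,sold=3 ship[1->2]=2 ship[0->1]=2 prod=4 -> [20 8 2]
Step 8: demand=3,sold=2 ship[1->2]=2 ship[0->1]=2 prod=4 -> [22 8 2]
Step 9: demand=3,sold=2 ship[1->2]=2 ship[0->1]=2 prod=4 -> [24 8 2]
Step 10: demand=3,sold=2 ship[1->2]=2 ship[0->1]=2 prod=4 -> [26 8 2]
Step 11: demand=3,sold=2 ship[1->2]=2 ship[0->1]=2 prod=4 -> [28 8 2]
Step 12: demand=3,sold=2 ship[1->2]=2 ship[0->1]=2 prod=4 -> [30 8 2]
First stockout at step 8

8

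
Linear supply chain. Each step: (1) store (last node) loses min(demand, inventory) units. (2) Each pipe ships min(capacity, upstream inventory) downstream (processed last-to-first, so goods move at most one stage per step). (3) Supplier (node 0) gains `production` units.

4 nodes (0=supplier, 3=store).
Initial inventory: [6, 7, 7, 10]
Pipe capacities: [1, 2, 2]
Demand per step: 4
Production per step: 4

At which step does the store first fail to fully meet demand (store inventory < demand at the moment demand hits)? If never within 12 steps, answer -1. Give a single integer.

Step 1: demand=4,sold=4 ship[2->3]=2 ship[1->2]=2 ship[0->1]=1 prod=4 -> [9 6 7 8]
Step 2: demand=4,sold=4 ship[2->3]=2 ship[1->2]=2 ship[0->1]=1 prod=4 -> [12 5 7 6]
Step 3: demand=4,sold=4 ship[2->3]=2 ship[1->2]=2 ship[0->1]=1 prod=4 -> [15 4 7 4]
Step 4: demand=4,sold=4 ship[2->3]=2 ship[1->2]=2 ship[0->1]=1 prod=4 -> [18 3 7 2]
Step 5: demand=4,sold=2 ship[2->3]=2 ship[1->2]=2 ship[0->1]=1 prod=4 -> [21 2 7 2]
Step 6: demand=4,sold=2 ship[2->3]=2 ship[1->2]=2 ship[0->1]=1 prod=4 -> [24 1 7 2]
Step 7: demand=4,sold=2 ship[2->3]=2 ship[1->2]=1 ship[0->1]=1 prod=4 -> [27 1 6 2]
Step 8: demand=4,sold=2 ship[2->3]=2 ship[1->2]=1 ship[0->1]=1 prod=4 -> [30 1 5 2]
Step 9: demand=4,sold=2 ship[2->3]=2 ship[1->2]=1 ship[0->1]=1 prod=4 -> [33 1 4 2]
Step 10: demand=4,sold=2 ship[2->3]=2 ship[1->2]=1 ship[0->1]=1 prod=4 -> [36 1 3 2]
Step 11: demand=4,sold=2 ship[2->3]=2 ship[1->2]=1 ship[0->1]=1 prod=4 -> [39 1 2 2]
Step 12: demand=4,sold=2 ship[2->3]=2 ship[1->2]=1 ship[0->1]=1 prod=4 -> [42 1 1 2]
First stockout at step 5

5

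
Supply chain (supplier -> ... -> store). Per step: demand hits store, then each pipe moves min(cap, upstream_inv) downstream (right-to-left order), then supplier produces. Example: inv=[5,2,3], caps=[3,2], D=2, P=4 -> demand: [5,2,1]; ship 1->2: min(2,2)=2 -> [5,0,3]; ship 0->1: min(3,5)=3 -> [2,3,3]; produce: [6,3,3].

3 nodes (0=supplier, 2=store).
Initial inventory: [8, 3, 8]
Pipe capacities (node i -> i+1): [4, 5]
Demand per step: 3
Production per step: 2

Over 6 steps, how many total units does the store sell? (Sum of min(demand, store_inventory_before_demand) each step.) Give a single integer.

Step 1: sold=3 (running total=3) -> [6 4 8]
Step 2: sold=3 (running total=6) -> [4 4 9]
Step 3: sold=3 (running total=9) -> [2 4 10]
Step 4: sold=3 (running total=12) -> [2 2 11]
Step 5: sold=3 (running total=15) -> [2 2 10]
Step 6: sold=3 (running total=18) -> [2 2 9]

Answer: 18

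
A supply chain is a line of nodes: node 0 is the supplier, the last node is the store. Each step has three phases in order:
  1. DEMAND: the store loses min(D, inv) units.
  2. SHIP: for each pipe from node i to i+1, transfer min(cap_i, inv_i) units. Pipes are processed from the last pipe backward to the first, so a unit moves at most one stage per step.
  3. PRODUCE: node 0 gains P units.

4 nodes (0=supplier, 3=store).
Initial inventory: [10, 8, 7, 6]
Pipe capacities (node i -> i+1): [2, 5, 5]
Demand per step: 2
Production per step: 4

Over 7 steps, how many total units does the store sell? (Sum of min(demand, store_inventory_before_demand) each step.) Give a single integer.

Step 1: sold=2 (running total=2) -> [12 5 7 9]
Step 2: sold=2 (running total=4) -> [14 2 7 12]
Step 3: sold=2 (running total=6) -> [16 2 4 15]
Step 4: sold=2 (running total=8) -> [18 2 2 17]
Step 5: sold=2 (running total=10) -> [20 2 2 17]
Step 6: sold=2 (running total=12) -> [22 2 2 17]
Step 7: sold=2 (running total=14) -> [24 2 2 17]

Answer: 14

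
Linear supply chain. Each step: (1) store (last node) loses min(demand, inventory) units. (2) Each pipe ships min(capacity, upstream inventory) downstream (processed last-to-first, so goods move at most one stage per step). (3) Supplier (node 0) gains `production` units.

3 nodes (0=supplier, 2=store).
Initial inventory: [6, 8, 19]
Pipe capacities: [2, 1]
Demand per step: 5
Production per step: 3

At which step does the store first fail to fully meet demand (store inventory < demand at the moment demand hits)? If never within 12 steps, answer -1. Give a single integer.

Step 1: demand=5,sold=5 ship[1->2]=1 ship[0->1]=2 prod=3 -> [7 9 15]
Step 2: demand=5,sold=5 ship[1->2]=1 ship[0->1]=2 prod=3 -> [8 10 11]
Step 3: demand=5,sold=5 ship[1->2]=1 ship[0->1]=2 prod=3 -> [9 11 7]
Step 4: demand=5,sold=5 ship[1->2]=1 ship[0->1]=2 prod=3 -> [10 12 3]
Step 5: demand=5,sold=3 ship[1->2]=1 ship[0->1]=2 prod=3 -> [11 13 1]
Step 6: demand=5,sold=1 ship[1->2]=1 ship[0->1]=2 prod=3 -> [12 14 1]
Step 7: demand=5,sold=1 ship[1->2]=1 ship[0->1]=2 prod=3 -> [13 15 1]
Step 8: demand=5,sold=1 ship[1->2]=1 ship[0->1]=2 prod=3 -> [14 16 1]
Step 9: demand=5,sold=1 ship[1->2]=1 ship[0->1]=2 prod=3 -> [15 17 1]
Step 10: demand=5,sold=1 ship[1->2]=1 ship[0->1]=2 prod=3 -> [16 18 1]
Step 11: demand=5,sold=1 ship[1->2]=1 ship[0->1]=2 prod=3 -> [17 19 1]
Step 12: demand=5,sold=1 ship[1->2]=1 ship[0->1]=2 prod=3 -> [18 20 1]
First stockout at step 5

5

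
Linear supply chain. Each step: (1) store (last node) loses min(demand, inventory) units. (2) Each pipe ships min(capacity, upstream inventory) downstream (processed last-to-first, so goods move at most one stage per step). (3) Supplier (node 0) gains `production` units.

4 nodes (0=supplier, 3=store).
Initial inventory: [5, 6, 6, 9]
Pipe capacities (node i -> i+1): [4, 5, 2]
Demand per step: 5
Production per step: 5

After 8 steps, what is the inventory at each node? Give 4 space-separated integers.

Step 1: demand=5,sold=5 ship[2->3]=2 ship[1->2]=5 ship[0->1]=4 prod=5 -> inv=[6 5 9 6]
Step 2: demand=5,sold=5 ship[2->3]=2 ship[1->2]=5 ship[0->1]=4 prod=5 -> inv=[7 4 12 3]
Step 3: demand=5,sold=3 ship[2->3]=2 ship[1->2]=4 ship[0->1]=4 prod=5 -> inv=[8 4 14 2]
Step 4: demand=5,sold=2 ship[2->3]=2 ship[1->2]=4 ship[0->1]=4 prod=5 -> inv=[9 4 16 2]
Step 5: demand=5,sold=2 ship[2->3]=2 ship[1->2]=4 ship[0->1]=4 prod=5 -> inv=[10 4 18 2]
Step 6: demand=5,sold=2 ship[2->3]=2 ship[1->2]=4 ship[0->1]=4 prod=5 -> inv=[11 4 20 2]
Step 7: demand=5,sold=2 ship[2->3]=2 ship[1->2]=4 ship[0->1]=4 prod=5 -> inv=[12 4 22 2]
Step 8: demand=5,sold=2 ship[2->3]=2 ship[1->2]=4 ship[0->1]=4 prod=5 -> inv=[13 4 24 2]

13 4 24 2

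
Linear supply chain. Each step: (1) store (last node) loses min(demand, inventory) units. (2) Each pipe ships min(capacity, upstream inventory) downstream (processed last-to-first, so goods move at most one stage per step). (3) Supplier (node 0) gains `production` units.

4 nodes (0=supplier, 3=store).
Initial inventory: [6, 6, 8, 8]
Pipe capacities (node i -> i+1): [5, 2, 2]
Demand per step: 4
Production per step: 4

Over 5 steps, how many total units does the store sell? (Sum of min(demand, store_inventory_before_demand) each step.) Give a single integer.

Answer: 16

Derivation:
Step 1: sold=4 (running total=4) -> [5 9 8 6]
Step 2: sold=4 (running total=8) -> [4 12 8 4]
Step 3: sold=4 (running total=12) -> [4 14 8 2]
Step 4: sold=2 (running total=14) -> [4 16 8 2]
Step 5: sold=2 (running total=16) -> [4 18 8 2]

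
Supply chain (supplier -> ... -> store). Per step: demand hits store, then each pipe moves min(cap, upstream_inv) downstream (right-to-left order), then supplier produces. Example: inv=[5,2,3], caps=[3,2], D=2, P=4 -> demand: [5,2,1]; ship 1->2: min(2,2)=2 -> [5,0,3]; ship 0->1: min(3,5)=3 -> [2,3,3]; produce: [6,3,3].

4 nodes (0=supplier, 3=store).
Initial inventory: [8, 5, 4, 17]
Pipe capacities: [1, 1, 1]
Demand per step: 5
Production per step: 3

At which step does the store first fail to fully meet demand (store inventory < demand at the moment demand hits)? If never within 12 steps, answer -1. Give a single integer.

Step 1: demand=5,sold=5 ship[2->3]=1 ship[1->2]=1 ship[0->1]=1 prod=3 -> [10 5 4 13]
Step 2: demand=5,sold=5 ship[2->3]=1 ship[1->2]=1 ship[0->1]=1 prod=3 -> [12 5 4 9]
Step 3: demand=5,sold=5 ship[2->3]=1 ship[1->2]=1 ship[0->1]=1 prod=3 -> [14 5 4 5]
Step 4: demand=5,sold=5 ship[2->3]=1 ship[1->2]=1 ship[0->1]=1 prod=3 -> [16 5 4 1]
Step 5: demand=5,sold=1 ship[2->3]=1 ship[1->2]=1 ship[0->1]=1 prod=3 -> [18 5 4 1]
Step 6: demand=5,sold=1 ship[2->3]=1 ship[1->2]=1 ship[0->1]=1 prod=3 -> [20 5 4 1]
Step 7: demand=5,sold=1 ship[2->3]=1 ship[1->2]=1 ship[0->1]=1 prod=3 -> [22 5 4 1]
Step 8: demand=5,sold=1 ship[2->3]=1 ship[1->2]=1 ship[0->1]=1 prod=3 -> [24 5 4 1]
Step 9: demand=5,sold=1 ship[2->3]=1 ship[1->2]=1 ship[0->1]=1 prod=3 -> [26 5 4 1]
Step 10: demand=5,sold=1 ship[2->3]=1 ship[1->2]=1 ship[0->1]=1 prod=3 -> [28 5 4 1]
Step 11: demand=5,sold=1 ship[2->3]=1 ship[1->2]=1 ship[0->1]=1 prod=3 -> [30 5 4 1]
Step 12: demand=5,sold=1 ship[2->3]=1 ship[1->2]=1 ship[0->1]=1 prod=3 -> [32 5 4 1]
First stockout at step 5

5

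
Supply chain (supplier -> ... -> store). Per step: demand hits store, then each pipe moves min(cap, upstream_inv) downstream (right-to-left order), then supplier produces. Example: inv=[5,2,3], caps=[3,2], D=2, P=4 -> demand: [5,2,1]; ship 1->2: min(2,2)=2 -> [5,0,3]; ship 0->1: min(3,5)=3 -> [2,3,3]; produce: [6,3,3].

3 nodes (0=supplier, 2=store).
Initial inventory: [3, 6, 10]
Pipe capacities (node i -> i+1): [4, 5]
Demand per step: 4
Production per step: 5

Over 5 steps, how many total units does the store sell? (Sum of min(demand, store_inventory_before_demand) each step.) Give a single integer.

Step 1: sold=4 (running total=4) -> [5 4 11]
Step 2: sold=4 (running total=8) -> [6 4 11]
Step 3: sold=4 (running total=12) -> [7 4 11]
Step 4: sold=4 (running total=16) -> [8 4 11]
Step 5: sold=4 (running total=20) -> [9 4 11]

Answer: 20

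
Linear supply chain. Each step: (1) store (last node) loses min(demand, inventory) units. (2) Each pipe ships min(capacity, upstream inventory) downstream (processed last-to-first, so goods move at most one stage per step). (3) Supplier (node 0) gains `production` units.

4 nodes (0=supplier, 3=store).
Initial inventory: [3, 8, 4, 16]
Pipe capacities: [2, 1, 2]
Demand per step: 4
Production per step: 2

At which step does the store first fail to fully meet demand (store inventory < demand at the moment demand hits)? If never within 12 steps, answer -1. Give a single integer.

Step 1: demand=4,sold=4 ship[2->3]=2 ship[1->2]=1 ship[0->1]=2 prod=2 -> [3 9 3 14]
Step 2: demand=4,sold=4 ship[2->3]=2 ship[1->2]=1 ship[0->1]=2 prod=2 -> [3 10 2 12]
Step 3: demand=4,sold=4 ship[2->3]=2 ship[1->2]=1 ship[0->1]=2 prod=2 -> [3 11 1 10]
Step 4: demand=4,sold=4 ship[2->3]=1 ship[1->2]=1 ship[0->1]=2 prod=2 -> [3 12 1 7]
Step 5: demand=4,sold=4 ship[2->3]=1 ship[1->2]=1 ship[0->1]=2 prod=2 -> [3 13 1 4]
Step 6: demand=4,sold=4 ship[2->3]=1 ship[1->2]=1 ship[0->1]=2 prod=2 -> [3 14 1 1]
Step 7: demand=4,sold=1 ship[2->3]=1 ship[1->2]=1 ship[0->1]=2 prod=2 -> [3 15 1 1]
Step 8: demand=4,sold=1 ship[2->3]=1 ship[1->2]=1 ship[0->1]=2 prod=2 -> [3 16 1 1]
Step 9: demand=4,sold=1 ship[2->3]=1 ship[1->2]=1 ship[0->1]=2 prod=2 -> [3 17 1 1]
Step 10: demand=4,sold=1 ship[2->3]=1 ship[1->2]=1 ship[0->1]=2 prod=2 -> [3 18 1 1]
Step 11: demand=4,sold=1 ship[2->3]=1 ship[1->2]=1 ship[0->1]=2 prod=2 -> [3 19 1 1]
Step 12: demand=4,sold=1 ship[2->3]=1 ship[1->2]=1 ship[0->1]=2 prod=2 -> [3 20 1 1]
First stockout at step 7

7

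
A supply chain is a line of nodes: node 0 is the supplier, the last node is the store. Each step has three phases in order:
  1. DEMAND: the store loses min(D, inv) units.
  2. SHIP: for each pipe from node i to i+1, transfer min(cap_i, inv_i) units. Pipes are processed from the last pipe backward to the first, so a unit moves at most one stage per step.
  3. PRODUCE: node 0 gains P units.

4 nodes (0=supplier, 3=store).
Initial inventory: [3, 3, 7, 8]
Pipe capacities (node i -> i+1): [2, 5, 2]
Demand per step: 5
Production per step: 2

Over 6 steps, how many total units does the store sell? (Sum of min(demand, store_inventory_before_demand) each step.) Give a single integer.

Step 1: sold=5 (running total=5) -> [3 2 8 5]
Step 2: sold=5 (running total=10) -> [3 2 8 2]
Step 3: sold=2 (running total=12) -> [3 2 8 2]
Step 4: sold=2 (running total=14) -> [3 2 8 2]
Step 5: sold=2 (running total=16) -> [3 2 8 2]
Step 6: sold=2 (running total=18) -> [3 2 8 2]

Answer: 18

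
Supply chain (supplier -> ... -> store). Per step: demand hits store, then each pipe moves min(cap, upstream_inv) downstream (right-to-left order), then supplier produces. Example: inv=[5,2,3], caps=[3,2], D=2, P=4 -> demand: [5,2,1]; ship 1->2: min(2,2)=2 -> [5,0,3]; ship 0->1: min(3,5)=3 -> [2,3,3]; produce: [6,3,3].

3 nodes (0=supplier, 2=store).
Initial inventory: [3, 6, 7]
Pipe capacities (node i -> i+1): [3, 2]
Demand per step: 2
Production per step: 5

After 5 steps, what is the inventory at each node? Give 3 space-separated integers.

Step 1: demand=2,sold=2 ship[1->2]=2 ship[0->1]=3 prod=5 -> inv=[5 7 7]
Step 2: demand=2,sold=2 ship[1->2]=2 ship[0->1]=3 prod=5 -> inv=[7 8 7]
Step 3: demand=2,sold=2 ship[1->2]=2 ship[0->1]=3 prod=5 -> inv=[9 9 7]
Step 4: demand=2,sold=2 ship[1->2]=2 ship[0->1]=3 prod=5 -> inv=[11 10 7]
Step 5: demand=2,sold=2 ship[1->2]=2 ship[0->1]=3 prod=5 -> inv=[13 11 7]

13 11 7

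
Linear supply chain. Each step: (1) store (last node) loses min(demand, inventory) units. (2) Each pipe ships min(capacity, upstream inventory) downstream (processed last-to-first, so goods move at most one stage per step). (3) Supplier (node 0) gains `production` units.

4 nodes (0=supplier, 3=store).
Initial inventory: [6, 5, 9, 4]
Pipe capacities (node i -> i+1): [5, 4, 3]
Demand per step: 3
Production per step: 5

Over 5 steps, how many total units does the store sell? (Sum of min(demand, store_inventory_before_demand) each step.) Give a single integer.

Answer: 15

Derivation:
Step 1: sold=3 (running total=3) -> [6 6 10 4]
Step 2: sold=3 (running total=6) -> [6 7 11 4]
Step 3: sold=3 (running total=9) -> [6 8 12 4]
Step 4: sold=3 (running total=12) -> [6 9 13 4]
Step 5: sold=3 (running total=15) -> [6 10 14 4]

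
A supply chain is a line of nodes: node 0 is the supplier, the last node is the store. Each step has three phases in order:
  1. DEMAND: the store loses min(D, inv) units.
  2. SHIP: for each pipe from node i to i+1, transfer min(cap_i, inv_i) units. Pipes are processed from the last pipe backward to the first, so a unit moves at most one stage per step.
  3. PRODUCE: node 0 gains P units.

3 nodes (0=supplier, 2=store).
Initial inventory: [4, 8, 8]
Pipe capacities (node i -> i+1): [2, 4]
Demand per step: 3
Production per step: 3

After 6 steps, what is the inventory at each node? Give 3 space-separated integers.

Step 1: demand=3,sold=3 ship[1->2]=4 ship[0->1]=2 prod=3 -> inv=[5 6 9]
Step 2: demand=3,sold=3 ship[1->2]=4 ship[0->1]=2 prod=3 -> inv=[6 4 10]
Step 3: demand=3,sold=3 ship[1->2]=4 ship[0->1]=2 prod=3 -> inv=[7 2 11]
Step 4: demand=3,sold=3 ship[1->2]=2 ship[0->1]=2 prod=3 -> inv=[8 2 10]
Step 5: demand=3,sold=3 ship[1->2]=2 ship[0->1]=2 prod=3 -> inv=[9 2 9]
Step 6: demand=3,sold=3 ship[1->2]=2 ship[0->1]=2 prod=3 -> inv=[10 2 8]

10 2 8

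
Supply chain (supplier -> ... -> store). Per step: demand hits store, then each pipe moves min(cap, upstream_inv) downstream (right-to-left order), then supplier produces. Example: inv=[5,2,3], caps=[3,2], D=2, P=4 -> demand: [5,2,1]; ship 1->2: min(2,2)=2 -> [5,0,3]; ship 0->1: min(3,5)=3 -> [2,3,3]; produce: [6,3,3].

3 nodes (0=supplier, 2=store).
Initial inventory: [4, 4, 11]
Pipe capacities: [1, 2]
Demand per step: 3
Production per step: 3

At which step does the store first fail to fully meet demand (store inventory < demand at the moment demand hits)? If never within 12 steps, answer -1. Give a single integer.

Step 1: demand=3,sold=3 ship[1->2]=2 ship[0->1]=1 prod=3 -> [6 3 10]
Step 2: demand=3,sold=3 ship[1->2]=2 ship[0->1]=1 prod=3 -> [8 2 9]
Step 3: demand=3,sold=3 ship[1->2]=2 ship[0->1]=1 prod=3 -> [10 1 8]
Step 4: demand=3,sold=3 ship[1->2]=1 ship[0->1]=1 prod=3 -> [12 1 6]
Step 5: demand=3,sold=3 ship[1->2]=1 ship[0->1]=1 prod=3 -> [14 1 4]
Step 6: demand=3,sold=3 ship[1->2]=1 ship[0->1]=1 prod=3 -> [16 1 2]
Step 7: demand=3,sold=2 ship[1->2]=1 ship[0->1]=1 prod=3 -> [18 1 1]
Step 8: demand=3,sold=1 ship[1->2]=1 ship[0->1]=1 prod=3 -> [20 1 1]
Step 9: demand=3,sold=1 ship[1->2]=1 ship[0->1]=1 prod=3 -> [22 1 1]
Step 10: demand=3,sold=1 ship[1->2]=1 ship[0->1]=1 prod=3 -> [24 1 1]
Step 11: demand=3,sold=1 ship[1->2]=1 ship[0->1]=1 prod=3 -> [26 1 1]
Step 12: demand=3,sold=1 ship[1->2]=1 ship[0->1]=1 prod=3 -> [28 1 1]
First stockout at step 7

7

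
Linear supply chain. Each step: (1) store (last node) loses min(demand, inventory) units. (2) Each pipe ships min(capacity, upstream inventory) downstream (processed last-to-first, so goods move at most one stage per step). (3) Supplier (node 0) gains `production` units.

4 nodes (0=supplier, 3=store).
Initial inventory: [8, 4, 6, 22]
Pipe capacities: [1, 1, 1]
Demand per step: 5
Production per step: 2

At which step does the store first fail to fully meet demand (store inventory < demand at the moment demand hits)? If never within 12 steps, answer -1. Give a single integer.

Step 1: demand=5,sold=5 ship[2->3]=1 ship[1->2]=1 ship[0->1]=1 prod=2 -> [9 4 6 18]
Step 2: demand=5,sold=5 ship[2->3]=1 ship[1->2]=1 ship[0->1]=1 prod=2 -> [10 4 6 14]
Step 3: demand=5,sold=5 ship[2->3]=1 ship[1->2]=1 ship[0->1]=1 prod=2 -> [11 4 6 10]
Step 4: demand=5,sold=5 ship[2->3]=1 ship[1->2]=1 ship[0->1]=1 prod=2 -> [12 4 6 6]
Step 5: demand=5,sold=5 ship[2->3]=1 ship[1->2]=1 ship[0->1]=1 prod=2 -> [13 4 6 2]
Step 6: demand=5,sold=2 ship[2->3]=1 ship[1->2]=1 ship[0->1]=1 prod=2 -> [14 4 6 1]
Step 7: demand=5,sold=1 ship[2->3]=1 ship[1->2]=1 ship[0->1]=1 prod=2 -> [15 4 6 1]
Step 8: demand=5,sold=1 ship[2->3]=1 ship[1->2]=1 ship[0->1]=1 prod=2 -> [16 4 6 1]
Step 9: demand=5,sold=1 ship[2->3]=1 ship[1->2]=1 ship[0->1]=1 prod=2 -> [17 4 6 1]
Step 10: demand=5,sold=1 ship[2->3]=1 ship[1->2]=1 ship[0->1]=1 prod=2 -> [18 4 6 1]
Step 11: demand=5,sold=1 ship[2->3]=1 ship[1->2]=1 ship[0->1]=1 prod=2 -> [19 4 6 1]
Step 12: demand=5,sold=1 ship[2->3]=1 ship[1->2]=1 ship[0->1]=1 prod=2 -> [20 4 6 1]
First stockout at step 6

6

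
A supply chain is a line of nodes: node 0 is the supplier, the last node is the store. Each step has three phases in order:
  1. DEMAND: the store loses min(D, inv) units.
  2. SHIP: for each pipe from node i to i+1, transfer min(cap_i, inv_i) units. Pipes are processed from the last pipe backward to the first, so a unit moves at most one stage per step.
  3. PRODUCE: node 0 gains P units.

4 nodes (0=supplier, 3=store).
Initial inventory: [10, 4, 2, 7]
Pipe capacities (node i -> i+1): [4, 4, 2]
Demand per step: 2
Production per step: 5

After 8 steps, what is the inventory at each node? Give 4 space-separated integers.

Step 1: demand=2,sold=2 ship[2->3]=2 ship[1->2]=4 ship[0->1]=4 prod=5 -> inv=[11 4 4 7]
Step 2: demand=2,sold=2 ship[2->3]=2 ship[1->2]=4 ship[0->1]=4 prod=5 -> inv=[12 4 6 7]
Step 3: demand=2,sold=2 ship[2->3]=2 ship[1->2]=4 ship[0->1]=4 prod=5 -> inv=[13 4 8 7]
Step 4: demand=2,sold=2 ship[2->3]=2 ship[1->2]=4 ship[0->1]=4 prod=5 -> inv=[14 4 10 7]
Step 5: demand=2,sold=2 ship[2->3]=2 ship[1->2]=4 ship[0->1]=4 prod=5 -> inv=[15 4 12 7]
Step 6: demand=2,sold=2 ship[2->3]=2 ship[1->2]=4 ship[0->1]=4 prod=5 -> inv=[16 4 14 7]
Step 7: demand=2,sold=2 ship[2->3]=2 ship[1->2]=4 ship[0->1]=4 prod=5 -> inv=[17 4 16 7]
Step 8: demand=2,sold=2 ship[2->3]=2 ship[1->2]=4 ship[0->1]=4 prod=5 -> inv=[18 4 18 7]

18 4 18 7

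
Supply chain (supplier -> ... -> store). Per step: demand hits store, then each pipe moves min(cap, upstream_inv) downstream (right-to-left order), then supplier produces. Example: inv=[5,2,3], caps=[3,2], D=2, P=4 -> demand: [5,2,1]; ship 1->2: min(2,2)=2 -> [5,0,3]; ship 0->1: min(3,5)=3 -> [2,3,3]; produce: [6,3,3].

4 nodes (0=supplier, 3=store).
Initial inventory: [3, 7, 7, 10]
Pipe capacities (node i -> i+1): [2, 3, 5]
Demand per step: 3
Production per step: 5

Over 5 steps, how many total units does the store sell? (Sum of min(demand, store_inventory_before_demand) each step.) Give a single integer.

Answer: 15

Derivation:
Step 1: sold=3 (running total=3) -> [6 6 5 12]
Step 2: sold=3 (running total=6) -> [9 5 3 14]
Step 3: sold=3 (running total=9) -> [12 4 3 14]
Step 4: sold=3 (running total=12) -> [15 3 3 14]
Step 5: sold=3 (running total=15) -> [18 2 3 14]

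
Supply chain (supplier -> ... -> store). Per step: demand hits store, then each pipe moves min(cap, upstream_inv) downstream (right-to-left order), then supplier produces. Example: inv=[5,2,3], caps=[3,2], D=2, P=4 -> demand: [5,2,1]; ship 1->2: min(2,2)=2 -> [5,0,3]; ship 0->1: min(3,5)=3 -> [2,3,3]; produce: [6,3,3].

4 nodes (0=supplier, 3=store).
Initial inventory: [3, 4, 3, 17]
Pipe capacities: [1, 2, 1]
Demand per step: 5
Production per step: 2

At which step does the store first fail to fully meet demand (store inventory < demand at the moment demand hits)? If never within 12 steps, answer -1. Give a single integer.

Step 1: demand=5,sold=5 ship[2->3]=1 ship[1->2]=2 ship[0->1]=1 prod=2 -> [4 3 4 13]
Step 2: demand=5,sold=5 ship[2->3]=1 ship[1->2]=2 ship[0->1]=1 prod=2 -> [5 2 5 9]
Step 3: demand=5,sold=5 ship[2->3]=1 ship[1->2]=2 ship[0->1]=1 prod=2 -> [6 1 6 5]
Step 4: demand=5,sold=5 ship[2->3]=1 ship[1->2]=1 ship[0->1]=1 prod=2 -> [7 1 6 1]
Step 5: demand=5,sold=1 ship[2->3]=1 ship[1->2]=1 ship[0->1]=1 prod=2 -> [8 1 6 1]
Step 6: demand=5,sold=1 ship[2->3]=1 ship[1->2]=1 ship[0->1]=1 prod=2 -> [9 1 6 1]
Step 7: demand=5,sold=1 ship[2->3]=1 ship[1->2]=1 ship[0->1]=1 prod=2 -> [10 1 6 1]
Step 8: demand=5,sold=1 ship[2->3]=1 ship[1->2]=1 ship[0->1]=1 prod=2 -> [11 1 6 1]
Step 9: demand=5,sold=1 ship[2->3]=1 ship[1->2]=1 ship[0->1]=1 prod=2 -> [12 1 6 1]
Step 10: demand=5,sold=1 ship[2->3]=1 ship[1->2]=1 ship[0->1]=1 prod=2 -> [13 1 6 1]
Step 11: demand=5,sold=1 ship[2->3]=1 ship[1->2]=1 ship[0->1]=1 prod=2 -> [14 1 6 1]
Step 12: demand=5,sold=1 ship[2->3]=1 ship[1->2]=1 ship[0->1]=1 prod=2 -> [15 1 6 1]
First stockout at step 5

5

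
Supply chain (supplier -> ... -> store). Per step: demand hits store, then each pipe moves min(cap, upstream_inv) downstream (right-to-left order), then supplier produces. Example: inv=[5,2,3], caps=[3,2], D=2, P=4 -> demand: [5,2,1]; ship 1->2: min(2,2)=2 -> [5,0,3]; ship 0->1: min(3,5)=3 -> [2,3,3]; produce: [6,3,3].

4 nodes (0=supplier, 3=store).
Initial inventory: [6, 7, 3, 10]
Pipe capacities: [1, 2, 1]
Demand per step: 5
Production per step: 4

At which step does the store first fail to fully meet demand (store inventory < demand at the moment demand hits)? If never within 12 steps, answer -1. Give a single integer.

Step 1: demand=5,sold=5 ship[2->3]=1 ship[1->2]=2 ship[0->1]=1 prod=4 -> [9 6 4 6]
Step 2: demand=5,sold=5 ship[2->3]=1 ship[1->2]=2 ship[0->1]=1 prod=4 -> [12 5 5 2]
Step 3: demand=5,sold=2 ship[2->3]=1 ship[1->2]=2 ship[0->1]=1 prod=4 -> [15 4 6 1]
Step 4: demand=5,sold=1 ship[2->3]=1 ship[1->2]=2 ship[0->1]=1 prod=4 -> [18 3 7 1]
Step 5: demand=5,sold=1 ship[2->3]=1 ship[1->2]=2 ship[0->1]=1 prod=4 -> [21 2 8 1]
Step 6: demand=5,sold=1 ship[2->3]=1 ship[1->2]=2 ship[0->1]=1 prod=4 -> [24 1 9 1]
Step 7: demand=5,sold=1 ship[2->3]=1 ship[1->2]=1 ship[0->1]=1 prod=4 -> [27 1 9 1]
Step 8: demand=5,sold=1 ship[2->3]=1 ship[1->2]=1 ship[0->1]=1 prod=4 -> [30 1 9 1]
Step 9: demand=5,sold=1 ship[2->3]=1 ship[1->2]=1 ship[0->1]=1 prod=4 -> [33 1 9 1]
Step 10: demand=5,sold=1 ship[2->3]=1 ship[1->2]=1 ship[0->1]=1 prod=4 -> [36 1 9 1]
Step 11: demand=5,sold=1 ship[2->3]=1 ship[1->2]=1 ship[0->1]=1 prod=4 -> [39 1 9 1]
Step 12: demand=5,sold=1 ship[2->3]=1 ship[1->2]=1 ship[0->1]=1 prod=4 -> [42 1 9 1]
First stockout at step 3

3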